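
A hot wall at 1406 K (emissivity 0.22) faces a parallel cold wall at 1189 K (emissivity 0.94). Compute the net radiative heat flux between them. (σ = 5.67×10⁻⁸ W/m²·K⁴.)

For two large parallel gray plates, q = σ(T₁⁴ − T₂⁴) / (1/ε₁ + 1/ε₂ − 1).
1/ε₁ + 1/ε₂ − 1 = 1/0.22 + 1/0.94 − 1 = 4.609.
T₁⁴ − T₂⁴ = 3.91×10^12 − 2.00×10^12 = 1.91×10^12 K⁴.
q = 5.67×10⁻⁸ × 1.91×10^12 / 4.609 = 23500 W/m².

q ≈ 23500 W/m²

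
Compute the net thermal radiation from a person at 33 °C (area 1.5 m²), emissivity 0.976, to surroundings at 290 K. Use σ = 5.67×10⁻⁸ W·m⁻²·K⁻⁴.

Convert: 33 °C = 306 K.
Q = εσA(T⁴ − T_s⁴). T⁴ − T_s⁴ = (306)⁴ − (290)⁴ = 8.77×10^9 − 7.07×10^9 = 1.69×10^9 K⁴.
Q = 0.976 × 5.67×10⁻⁸ × 1.50 × 1.69×10^9 = 141 W.

Q ≈ 141 W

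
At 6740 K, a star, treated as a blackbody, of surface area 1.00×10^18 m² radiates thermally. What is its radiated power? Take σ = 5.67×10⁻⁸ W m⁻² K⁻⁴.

P ≈ 1.17×10^26 W

P = σAT⁴ = 5.67×10⁻⁸ × 1.00×10^18 × (6740)⁴ = 5.67×10⁻⁸ × 1.00×10^18 × 2.06×10^15.
P = 1.17×10^26 W.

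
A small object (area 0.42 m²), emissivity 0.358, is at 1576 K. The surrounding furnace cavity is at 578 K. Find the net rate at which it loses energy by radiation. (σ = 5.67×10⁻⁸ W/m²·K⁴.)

Q ≈ 51600 W

Q = εσA(T⁴ − T_s⁴). T⁴ − T_s⁴ = (1576)⁴ − (578)⁴ = 6.17×10^12 − 1.12×10^11 = 6.06×10^12 K⁴.
Q = 0.358 × 5.67×10⁻⁸ × 0.420 × 6.06×10^12 = 51600 W.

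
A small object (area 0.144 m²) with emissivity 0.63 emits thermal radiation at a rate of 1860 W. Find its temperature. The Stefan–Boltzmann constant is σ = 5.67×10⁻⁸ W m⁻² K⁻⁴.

From P = εσAT⁴, T = (P / εσA)^(1/4) = (1860 / (0.63 × 5.67×10⁻⁸ × 0.144))^(1/4).
T = (3.62×10^11)^(1/4) = 775 K.

T ≈ 775 K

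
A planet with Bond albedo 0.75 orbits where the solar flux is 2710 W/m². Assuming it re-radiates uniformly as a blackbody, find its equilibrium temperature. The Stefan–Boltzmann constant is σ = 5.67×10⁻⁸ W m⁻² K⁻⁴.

Power absorbed = (1−a)S·πR²; power emitted = 4πR²σT⁴. Equating and cancelling πR²:
T = ((1−a)S / 4σ)^(1/4) = (678 / (4 × 5.67×10⁻⁸))^(1/4) = (2.99×10^9)^(1/4).
T = 234 K.

T ≈ 234 K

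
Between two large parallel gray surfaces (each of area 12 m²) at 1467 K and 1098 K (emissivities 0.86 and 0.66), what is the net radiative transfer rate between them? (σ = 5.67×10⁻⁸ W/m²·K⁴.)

Q ≈ 1.29×10^6 W

For two large parallel gray plates, q = σ(T₁⁴ − T₂⁴) / (1/ε₁ + 1/ε₂ − 1).
1/ε₁ + 1/ε₂ − 1 = 1/0.86 + 1/0.66 − 1 = 1.678.
T₁⁴ − T₂⁴ = 4.63×10^12 − 1.45×10^12 = 3.18×10^12 K⁴.
q = 5.67×10⁻⁸ × 3.18×10^12 / 1.678 = 1.07×10^5 W/m².
Q = q·A = 1.07×10^5 × 12 = 1.29×10^6 W.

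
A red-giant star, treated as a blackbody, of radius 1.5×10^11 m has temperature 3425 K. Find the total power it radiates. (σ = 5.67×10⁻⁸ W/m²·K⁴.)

A = 4πr² = 4π × (1.5×10^11)² = 2.83×10^23 m².
P = σAT⁴ = 5.67×10⁻⁸ × 2.83×10^23 × (3425)⁴ = 5.67×10⁻⁸ × 2.83×10^23 × 1.38×10^14.
P = 2.21×10^30 W.

P ≈ 2.21×10^30 W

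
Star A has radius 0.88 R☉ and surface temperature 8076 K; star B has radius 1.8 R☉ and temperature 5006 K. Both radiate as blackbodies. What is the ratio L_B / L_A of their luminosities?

L = 4πR²σT⁴ ∝ R²T⁴, so L_B/L_A = (1.8/0.88)² × (5006/8076)⁴ = 4.18 × 0.148 = 0.618.

L_B/L_A ≈ 0.618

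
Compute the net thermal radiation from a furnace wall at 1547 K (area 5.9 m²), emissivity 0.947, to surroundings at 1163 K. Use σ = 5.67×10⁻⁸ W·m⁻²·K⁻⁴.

Q = εσA(T⁴ − T_s⁴). T⁴ − T_s⁴ = (1547)⁴ − (1163)⁴ = 5.73×10^12 − 1.83×10^12 = 3.90×10^12 K⁴.
Q = 0.947 × 5.67×10⁻⁸ × 5.90 × 3.90×10^12 = 1.23×10^6 W.

Q ≈ 1.23×10^6 W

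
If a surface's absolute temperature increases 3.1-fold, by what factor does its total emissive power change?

factor ≈ 92.4

P ∝ T⁴, so the power scales as (3.1)⁴ = 92.4.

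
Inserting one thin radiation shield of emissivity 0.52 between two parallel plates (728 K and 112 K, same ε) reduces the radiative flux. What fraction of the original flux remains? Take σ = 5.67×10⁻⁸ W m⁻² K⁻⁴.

ratio ≈ 0.500

With N identical shields there are N+1 = 2 gaps in series, each with the same radiative resistance, so the flux falls to 1/(N+1) of its unshielded value.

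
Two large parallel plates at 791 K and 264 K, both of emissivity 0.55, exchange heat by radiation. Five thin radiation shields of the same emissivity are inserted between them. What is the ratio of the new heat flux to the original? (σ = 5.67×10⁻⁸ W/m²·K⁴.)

With N identical shields there are N+1 = 6 gaps in series, each with the same radiative resistance, so the flux falls to 1/(N+1) of its unshielded value.

ratio ≈ 0.167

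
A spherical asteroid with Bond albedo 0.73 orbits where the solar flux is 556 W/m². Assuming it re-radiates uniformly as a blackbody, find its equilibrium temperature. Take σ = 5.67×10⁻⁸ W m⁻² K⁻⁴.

Power absorbed = (1−a)S·πR²; power emitted = 4πR²σT⁴. Equating and cancelling πR²:
T = ((1−a)S / 4σ)^(1/4) = (150 / (4 × 5.67×10⁻⁸))^(1/4) = (6.62×10^8)^(1/4).
T = 160 K.

T ≈ 160 K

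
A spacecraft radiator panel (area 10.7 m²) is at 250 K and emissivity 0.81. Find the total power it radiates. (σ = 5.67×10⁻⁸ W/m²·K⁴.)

P ≈ 1920 W

P = εσAT⁴ = 0.81 × 5.67×10⁻⁸ × 10.7 × (250)⁴ = 0.81 × 5.67×10⁻⁸ × 10.7 × 3.91×10^9.
P = 1920 W.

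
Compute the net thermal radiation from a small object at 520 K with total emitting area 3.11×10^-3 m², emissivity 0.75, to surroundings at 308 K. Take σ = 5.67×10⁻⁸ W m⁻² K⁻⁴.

Q = εσA(T⁴ − T_s⁴). T⁴ − T_s⁴ = (520)⁴ − (308)⁴ = 7.31×10^10 − 9.00×10^9 = 6.41×10^10 K⁴.
Q = 0.75 × 5.67×10⁻⁸ × 3.11×10^-3 × 6.41×10^10 = 8.48 W.

Q ≈ 8.48 W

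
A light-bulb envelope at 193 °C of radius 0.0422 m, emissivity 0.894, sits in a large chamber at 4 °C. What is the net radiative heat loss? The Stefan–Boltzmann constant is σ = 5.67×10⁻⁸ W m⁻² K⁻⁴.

Q ≈ 46.8 W

A = 4πr² = 4π × (0.0422)² = 0.0224 m².
Convert: 193 °C = 466 K; 4 °C = 277 K.
Q = εσA(T⁴ − T_s⁴). T⁴ − T_s⁴ = (466)⁴ − (277)⁴ = 4.72×10^10 − 5.89×10^9 = 4.13×10^10 K⁴.
Q = 0.894 × 5.67×10⁻⁸ × 0.0224 × 4.13×10^10 = 46.8 W.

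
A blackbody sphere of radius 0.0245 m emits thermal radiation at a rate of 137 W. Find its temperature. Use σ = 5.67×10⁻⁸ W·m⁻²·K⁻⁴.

T ≈ 752 K

A = 4πr² = 4π × (0.0245)² = 7.54×10^-3 m².
From P = σAT⁴, T = (P / σA)^(1/4) = (137 / (5.67×10⁻⁸ × 7.54×10^-3))^(1/4).
T = (3.20×10^11)^(1/4) = 752 K.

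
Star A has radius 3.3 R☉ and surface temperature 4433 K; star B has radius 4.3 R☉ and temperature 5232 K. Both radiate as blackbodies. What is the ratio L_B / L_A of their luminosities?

L_B/L_A ≈ 3.29

L = 4πR²σT⁴ ∝ R²T⁴, so L_B/L_A = (4.3/3.3)² × (5232/4433)⁴ = 1.70 × 1.94 = 3.29.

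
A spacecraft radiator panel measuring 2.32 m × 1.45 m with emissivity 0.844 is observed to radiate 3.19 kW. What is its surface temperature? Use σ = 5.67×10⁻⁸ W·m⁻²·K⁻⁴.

A = 2.32 × 1.45 = 3.36 m².
From P = εσAT⁴, T = (P / εσA)^(1/4) = (3190 / (0.844 × 5.67×10⁻⁸ × 3.36))^(1/4).
T = (1.98×10^10)^(1/4) = 375 K.

T ≈ 375 K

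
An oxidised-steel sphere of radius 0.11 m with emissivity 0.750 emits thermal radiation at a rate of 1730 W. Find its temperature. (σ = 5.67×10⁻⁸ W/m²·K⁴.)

T ≈ 719 K

A = 4πr² = 4π × (0.11)² = 0.152 m².
From P = εσAT⁴, T = (P / εσA)^(1/4) = (1730 / (0.750 × 5.67×10⁻⁸ × 0.152))^(1/4).
T = (2.68×10^11)^(1/4) = 719 K.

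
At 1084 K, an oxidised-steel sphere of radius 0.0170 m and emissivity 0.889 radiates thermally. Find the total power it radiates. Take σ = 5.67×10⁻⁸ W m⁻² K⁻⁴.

A = 4πr² = 4π × (0.0170)² = 3.63×10^-3 m².
P = εσAT⁴ = 0.889 × 5.67×10⁻⁸ × 3.63×10^-3 × (1084)⁴ = 0.889 × 5.67×10⁻⁸ × 3.63×10^-3 × 1.38×10^12.
P = 253 W.

P ≈ 253 W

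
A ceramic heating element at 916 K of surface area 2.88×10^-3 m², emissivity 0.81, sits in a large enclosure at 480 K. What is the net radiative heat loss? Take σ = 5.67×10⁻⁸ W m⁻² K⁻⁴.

Q = εσA(T⁴ − T_s⁴). T⁴ − T_s⁴ = (916)⁴ − (480)⁴ = 7.04×10^11 − 5.31×10^10 = 6.51×10^11 K⁴.
Q = 0.81 × 5.67×10⁻⁸ × 2.88×10^-3 × 6.51×10^11 = 86.1 W.

Q ≈ 86.1 W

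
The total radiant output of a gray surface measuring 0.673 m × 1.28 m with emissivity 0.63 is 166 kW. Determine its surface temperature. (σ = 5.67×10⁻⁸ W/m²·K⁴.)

A = 0.673 × 1.28 = 0.861 m².
From P = εσAT⁴, T = (P / εσA)^(1/4) = (1.66×10^5 / (0.63 × 5.67×10⁻⁸ × 0.861))^(1/4).
T = (5.39×10^12)^(1/4) = 1520 K.

T ≈ 1520 K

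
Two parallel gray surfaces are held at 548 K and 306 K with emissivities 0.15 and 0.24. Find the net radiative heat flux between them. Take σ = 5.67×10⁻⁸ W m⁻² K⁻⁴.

For two large parallel gray plates, q = σ(T₁⁴ − T₂⁴) / (1/ε₁ + 1/ε₂ − 1).
1/ε₁ + 1/ε₂ − 1 = 1/0.15 + 1/0.24 − 1 = 9.833.
T₁⁴ − T₂⁴ = 9.02×10^10 − 8.77×10^9 = 8.14×10^10 K⁴.
q = 5.67×10⁻⁸ × 8.14×10^10 / 9.833 = 469 W/m².

q ≈ 469 W/m²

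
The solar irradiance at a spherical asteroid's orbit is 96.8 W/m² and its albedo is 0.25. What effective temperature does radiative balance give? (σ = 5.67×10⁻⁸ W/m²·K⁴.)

Power absorbed = (1−a)S·πR²; power emitted = 4πR²σT⁴. Equating and cancelling πR²:
T = ((1−a)S / 4σ)^(1/4) = (72.6 / (4 × 5.67×10⁻⁸))^(1/4) = (3.20×10^8)^(1/4).
T = 134 K.

T ≈ 134 K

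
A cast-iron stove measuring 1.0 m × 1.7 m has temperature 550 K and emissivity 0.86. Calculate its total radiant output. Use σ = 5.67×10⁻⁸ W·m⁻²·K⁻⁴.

A = 1.0 × 1.7 = 1.70 m².
Stefan–Boltzmann: P = εσAT⁴ = 0.86 × 5.67×10⁻⁸ × 1.70 × (550)⁴ = 0.86 × 5.67×10⁻⁸ × 1.70 × 9.15×10^10.
P = 7590 W.

P ≈ 7590 W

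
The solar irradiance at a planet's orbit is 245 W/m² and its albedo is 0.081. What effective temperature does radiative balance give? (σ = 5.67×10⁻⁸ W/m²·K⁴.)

T ≈ 178 K

Power absorbed = (1−a)S·πR²; power emitted = 4πR²σT⁴. Equating and cancelling πR²:
T = ((1−a)S / 4σ)^(1/4) = (225 / (4 × 5.67×10⁻⁸))^(1/4) = (9.93×10^8)^(1/4).
T = 178 K.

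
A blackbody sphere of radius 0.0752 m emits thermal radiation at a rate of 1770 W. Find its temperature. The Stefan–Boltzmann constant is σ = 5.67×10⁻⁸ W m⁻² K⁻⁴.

A = 4πr² = 4π × (0.0752)² = 0.0711 m².
From P = σAT⁴, T = (P / σA)^(1/4) = (1770 / (5.67×10⁻⁸ × 0.0711))^(1/4).
T = (4.39×10^11)^(1/4) = 814 K.

T ≈ 814 K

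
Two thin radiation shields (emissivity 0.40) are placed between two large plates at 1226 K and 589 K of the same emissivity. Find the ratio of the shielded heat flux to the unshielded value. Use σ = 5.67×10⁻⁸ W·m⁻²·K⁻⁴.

With N identical shields there are N+1 = 3 gaps in series, each with the same radiative resistance, so the flux falls to 1/(N+1) of its unshielded value.

ratio ≈ 0.333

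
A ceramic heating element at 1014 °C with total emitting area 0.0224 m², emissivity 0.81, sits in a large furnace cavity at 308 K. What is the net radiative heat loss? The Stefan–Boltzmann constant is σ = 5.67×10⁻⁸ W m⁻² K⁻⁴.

Convert: 1014 °C = 1287 K.
Q = εσA(T⁴ − T_s⁴). T⁴ − T_s⁴ = (1287)⁴ − (308)⁴ = 2.74×10^12 − 9.00×10^9 = 2.73×10^12 K⁴.
Q = 0.81 × 5.67×10⁻⁸ × 0.0224 × 2.73×10^12 = 2810 W.

Q ≈ 2810 W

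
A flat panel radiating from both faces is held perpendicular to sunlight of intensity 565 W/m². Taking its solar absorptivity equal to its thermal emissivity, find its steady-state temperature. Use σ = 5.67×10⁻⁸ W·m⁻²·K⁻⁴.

Absorbed flux αS = emitted flux 2εσT⁴ per unit area; with α = ε this gives T = (S/2σ)^(1/4).
T = (565 / (2 × 5.67×10⁻⁸))^(1/4) = (4.98×10^9)^(1/4).
T = 266 K.

T ≈ 266 K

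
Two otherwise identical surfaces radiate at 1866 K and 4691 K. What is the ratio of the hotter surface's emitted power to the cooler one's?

ratio ≈ 39.9

P ∝ T⁴, so the ratio is (4691/1866)⁴ = (2.514)⁴ = 39.9.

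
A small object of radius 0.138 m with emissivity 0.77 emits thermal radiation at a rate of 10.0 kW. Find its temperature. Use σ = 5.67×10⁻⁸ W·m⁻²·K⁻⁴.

A = 4πr² = 4π × (0.138)² = 0.239 m².
From P = εσAT⁴, T = (P / εσA)^(1/4) = (10000 / (0.77 × 5.67×10⁻⁸ × 0.239))^(1/4).
T = (9.57×10^11)^(1/4) = 989 K.

T ≈ 989 K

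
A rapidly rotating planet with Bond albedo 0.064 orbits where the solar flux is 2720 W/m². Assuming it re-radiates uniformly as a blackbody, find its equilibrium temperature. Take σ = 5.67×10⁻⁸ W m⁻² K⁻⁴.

T ≈ 325 K

Power absorbed = (1−a)S·πR²; power emitted = 4πR²σT⁴. Equating and cancelling πR²:
T = ((1−a)S / 4σ)^(1/4) = (2550 / (4 × 5.67×10⁻⁸))^(1/4) = (1.12×10^10)^(1/4).
T = 325 K.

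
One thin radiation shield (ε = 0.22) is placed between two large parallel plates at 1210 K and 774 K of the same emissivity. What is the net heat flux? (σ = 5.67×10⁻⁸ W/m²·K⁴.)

q ≈ 6250 W/m²

Each of the 2 gaps contributes resistance (2/ε − 1) = 2/0.22 − 1 = 8.091; total = 16.18.
q = σ(T₁⁴ − T₂⁴) / 16.18 = 5.67×10⁻⁸ × 1.78×10^12 / 16.18 = 6250 W/m².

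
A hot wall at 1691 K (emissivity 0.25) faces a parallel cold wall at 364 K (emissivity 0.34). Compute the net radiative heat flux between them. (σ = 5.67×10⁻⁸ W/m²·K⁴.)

q ≈ 77900 W/m²

For two large parallel gray plates, q = σ(T₁⁴ − T₂⁴) / (1/ε₁ + 1/ε₂ − 1).
1/ε₁ + 1/ε₂ − 1 = 1/0.25 + 1/0.34 − 1 = 5.941.
T₁⁴ − T₂⁴ = 8.18×10^12 − 1.76×10^10 = 8.16×10^12 K⁴.
q = 5.67×10⁻⁸ × 8.16×10^12 / 5.941 = 77900 W/m².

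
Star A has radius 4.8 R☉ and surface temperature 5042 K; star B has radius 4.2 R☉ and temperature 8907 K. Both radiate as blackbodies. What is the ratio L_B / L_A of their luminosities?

L_B/L_A ≈ 7.46

L = 4πR²σT⁴ ∝ R²T⁴, so L_B/L_A = (4.2/4.8)² × (8907/5042)⁴ = 0.766 × 9.74 = 7.46.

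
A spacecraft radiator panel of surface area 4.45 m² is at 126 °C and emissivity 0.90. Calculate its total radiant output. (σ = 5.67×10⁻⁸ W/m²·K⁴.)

126 °C = 399 K.
P = εσAT⁴ = 0.90 × 5.67×10⁻⁸ × 4.45 × (399)⁴ = 0.90 × 5.67×10⁻⁸ × 4.45 × 2.53×10^10.
P = 5760 W.

P ≈ 5760 W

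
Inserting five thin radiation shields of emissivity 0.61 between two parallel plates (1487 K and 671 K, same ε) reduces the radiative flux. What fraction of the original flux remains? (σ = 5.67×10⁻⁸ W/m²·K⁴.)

With N identical shields there are N+1 = 6 gaps in series, each with the same radiative resistance, so the flux falls to 1/(N+1) of its unshielded value.

ratio ≈ 0.167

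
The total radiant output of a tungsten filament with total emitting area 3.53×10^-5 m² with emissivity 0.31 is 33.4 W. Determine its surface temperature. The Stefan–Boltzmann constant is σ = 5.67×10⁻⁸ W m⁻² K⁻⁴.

From P = εσAT⁴, T = (P / εσA)^(1/4) = (33.4 / (0.31 × 5.67×10⁻⁸ × 3.53×10^-5))^(1/4).
T = (5.38×10^13)^(1/4) = 2710 K.

T ≈ 2710 K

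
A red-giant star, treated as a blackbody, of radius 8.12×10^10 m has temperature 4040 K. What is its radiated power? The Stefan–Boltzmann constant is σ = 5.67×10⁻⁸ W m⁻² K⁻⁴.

P ≈ 1.25×10^30 W

A = 4πr² = 4π × (8.12×10^10)² = 8.29×10^22 m².
P = σAT⁴ = 5.67×10⁻⁸ × 8.29×10^22 × (4040)⁴ = 5.67×10⁻⁸ × 8.29×10^22 × 2.66×10^14.
P = 1.25×10^30 W.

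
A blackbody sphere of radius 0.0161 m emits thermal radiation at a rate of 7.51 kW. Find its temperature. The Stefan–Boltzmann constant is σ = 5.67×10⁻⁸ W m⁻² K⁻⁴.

A = 4πr² = 4π × (0.0161)² = 3.26×10^-3 m².
From P = σAT⁴, T = (P / σA)^(1/4) = (7510 / (5.67×10⁻⁸ × 3.26×10^-3))^(1/4).
T = (4.07×10^13)^(1/4) = 2530 K.

T ≈ 2530 K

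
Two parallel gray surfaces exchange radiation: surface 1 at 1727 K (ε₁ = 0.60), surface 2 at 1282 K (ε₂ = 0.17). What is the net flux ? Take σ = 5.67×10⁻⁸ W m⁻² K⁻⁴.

q ≈ 53600 W/m²

For two large parallel gray plates, q = σ(T₁⁴ − T₂⁴) / (1/ε₁ + 1/ε₂ − 1).
1/ε₁ + 1/ε₂ − 1 = 1/0.60 + 1/0.17 − 1 = 6.549.
T₁⁴ − T₂⁴ = 8.90×10^12 − 2.70×10^12 = 6.19×10^12 K⁴.
q = 5.67×10⁻⁸ × 6.19×10^12 / 6.549 = 53600 W/m².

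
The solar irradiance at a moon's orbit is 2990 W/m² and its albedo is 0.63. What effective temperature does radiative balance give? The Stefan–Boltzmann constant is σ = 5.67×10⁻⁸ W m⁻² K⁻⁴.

Power absorbed = (1−a)S·πR²; power emitted = 4πR²σT⁴. Equating and cancelling πR²:
T = ((1−a)S / 4σ)^(1/4) = (1110 / (4 × 5.67×10⁻⁸))^(1/4) = (4.88×10^9)^(1/4).
T = 264 K.

T ≈ 264 K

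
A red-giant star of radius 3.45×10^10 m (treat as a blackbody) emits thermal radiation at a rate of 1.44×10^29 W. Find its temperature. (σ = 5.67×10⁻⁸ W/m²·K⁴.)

A = 4πr² = 4π × (3.45×10^10)² = 1.50×10^22 m².
From P = σAT⁴, T = (P / σA)^(1/4) = (1.44×10^29 / (5.67×10⁻⁸ × 1.50×10^22))^(1/4).
T = (1.70×10^14)^(1/4) = 3610 K.

T ≈ 3610 K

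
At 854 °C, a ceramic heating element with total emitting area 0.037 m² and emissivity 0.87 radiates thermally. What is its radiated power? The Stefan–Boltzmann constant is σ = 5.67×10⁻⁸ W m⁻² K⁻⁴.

854 °C = 1127 K.
Stefan–Boltzmann: P = εσAT⁴ = 0.87 × 5.67×10⁻⁸ × 0.0370 × (1127)⁴ = 0.87 × 5.67×10⁻⁸ × 0.0370 × 1.61×10^12.
P = 2940 W.

P ≈ 2940 W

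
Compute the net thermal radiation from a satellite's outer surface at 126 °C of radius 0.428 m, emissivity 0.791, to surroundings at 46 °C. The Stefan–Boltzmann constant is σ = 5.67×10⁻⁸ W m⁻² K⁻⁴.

A = 4πr² = 4π × (0.428)² = 2.30 m².
Convert: 126 °C = 399 K; 46 °C = 319 K.
Q = εσA(T⁴ − T_s⁴). T⁴ − T_s⁴ = (399)⁴ − (319)⁴ = 2.53×10^10 − 1.04×10^10 = 1.50×10^10 K⁴.
Q = 0.791 × 5.67×10⁻⁸ × 2.30 × 1.50×10^10 = 1550 W.

Q ≈ 1550 W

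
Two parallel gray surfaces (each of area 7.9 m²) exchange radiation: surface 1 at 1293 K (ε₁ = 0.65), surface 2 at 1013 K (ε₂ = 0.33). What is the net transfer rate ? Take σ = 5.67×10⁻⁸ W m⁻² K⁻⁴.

For two large parallel gray plates, q = σ(T₁⁴ − T₂⁴) / (1/ε₁ + 1/ε₂ − 1).
1/ε₁ + 1/ε₂ − 1 = 1/0.65 + 1/0.33 − 1 = 3.569.
T₁⁴ − T₂⁴ = 2.80×10^12 − 1.05×10^12 = 1.74×10^12 K⁴.
q = 5.67×10⁻⁸ × 1.74×10^12 / 3.569 = 27700 W/m².
Q = q·A = 27700 × 7.9 = 2.19×10^5 W.

Q ≈ 2.19×10^5 W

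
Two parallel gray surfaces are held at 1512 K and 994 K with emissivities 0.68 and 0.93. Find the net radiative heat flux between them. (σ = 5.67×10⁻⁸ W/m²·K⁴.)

For two large parallel gray plates, q = σ(T₁⁴ − T₂⁴) / (1/ε₁ + 1/ε₂ − 1).
1/ε₁ + 1/ε₂ − 1 = 1/0.68 + 1/0.93 − 1 = 1.546.
T₁⁴ − T₂⁴ = 5.23×10^12 − 9.76×10^11 = 4.25×10^12 K⁴.
q = 5.67×10⁻⁸ × 4.25×10^12 / 1.546 = 1.56×10^5 W/m².

q ≈ 1.56×10^5 W/m²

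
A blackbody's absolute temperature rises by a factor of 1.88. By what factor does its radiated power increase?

P ∝ T⁴, so the power scales as (1.88)⁴ = 12.5.

factor ≈ 12.5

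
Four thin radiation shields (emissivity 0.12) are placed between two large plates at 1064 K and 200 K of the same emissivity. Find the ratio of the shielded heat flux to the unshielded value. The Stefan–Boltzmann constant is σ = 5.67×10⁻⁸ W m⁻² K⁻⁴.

ratio ≈ 0.200

With N identical shields there are N+1 = 5 gaps in series, each with the same radiative resistance, so the flux falls to 1/(N+1) of its unshielded value.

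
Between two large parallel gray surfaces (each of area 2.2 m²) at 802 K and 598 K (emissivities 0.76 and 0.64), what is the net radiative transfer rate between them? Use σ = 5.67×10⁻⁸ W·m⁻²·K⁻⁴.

For two large parallel gray plates, q = σ(T₁⁴ − T₂⁴) / (1/ε₁ + 1/ε₂ − 1).
1/ε₁ + 1/ε₂ − 1 = 1/0.76 + 1/0.64 − 1 = 1.878.
T₁⁴ − T₂⁴ = 4.14×10^11 − 1.28×10^11 = 2.86×10^11 K⁴.
q = 5.67×10⁻⁸ × 2.86×10^11 / 1.878 = 8630 W/m².
Q = q·A = 8630 × 2.2 = 19000 W.

Q ≈ 19000 W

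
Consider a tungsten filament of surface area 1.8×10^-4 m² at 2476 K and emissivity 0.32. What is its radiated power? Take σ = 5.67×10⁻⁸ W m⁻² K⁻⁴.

Stefan–Boltzmann: P = εσAT⁴ = 0.32 × 5.67×10⁻⁸ × 1.80×10^-4 × (2476)⁴ = 0.32 × 5.67×10⁻⁸ × 1.80×10^-4 × 3.76×10^13.
P = 123 W.

P ≈ 123 W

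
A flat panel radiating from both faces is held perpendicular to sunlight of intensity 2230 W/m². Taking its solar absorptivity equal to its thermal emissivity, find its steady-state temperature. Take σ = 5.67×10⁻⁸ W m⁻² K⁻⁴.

T ≈ 374 K

Absorbed flux αS = emitted flux 2εσT⁴ per unit area; with α = ε this gives T = (S/2σ)^(1/4).
T = (2230 / (2 × 5.67×10⁻⁸))^(1/4) = (1.97×10^10)^(1/4).
T = 374 K.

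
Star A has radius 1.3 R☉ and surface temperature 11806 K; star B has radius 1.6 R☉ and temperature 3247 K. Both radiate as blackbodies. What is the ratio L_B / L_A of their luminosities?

L_B/L_A ≈ 8.67×10^-3

L = 4πR²σT⁴ ∝ R²T⁴, so L_B/L_A = (1.6/1.3)² × (3247/11806)⁴ = 1.51 × 5.72×10^-3 = 8.67×10^-3.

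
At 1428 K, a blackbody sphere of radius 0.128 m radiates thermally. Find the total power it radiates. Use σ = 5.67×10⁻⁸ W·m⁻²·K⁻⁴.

P ≈ 48500 W

A = 4πr² = 4π × (0.128)² = 0.206 m².
P = σAT⁴ = 5.67×10⁻⁸ × 0.206 × (1428)⁴ = 5.67×10⁻⁸ × 0.206 × 4.16×10^12.
P = 48500 W.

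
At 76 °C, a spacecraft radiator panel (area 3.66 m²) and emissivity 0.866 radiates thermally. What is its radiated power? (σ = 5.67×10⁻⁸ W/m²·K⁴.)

P ≈ 2670 W

76 °C = 349 K.
P = εσAT⁴ = 0.866 × 5.67×10⁻⁸ × 3.66 × (349)⁴ = 0.866 × 5.67×10⁻⁸ × 3.66 × 1.48×10^10.
P = 2670 W.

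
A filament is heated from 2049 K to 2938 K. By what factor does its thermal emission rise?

ratio ≈ 4.23

P ∝ T⁴, so the ratio is (2938/2049)⁴ = (1.434)⁴ = 4.23.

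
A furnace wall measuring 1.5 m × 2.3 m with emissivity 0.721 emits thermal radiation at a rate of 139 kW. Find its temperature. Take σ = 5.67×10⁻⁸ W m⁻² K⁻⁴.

A = 1.5 × 2.3 = 3.45 m².
From P = εσAT⁴, T = (P / εσA)^(1/4) = (1.39×10^5 / (0.721 × 5.67×10⁻⁸ × 3.45))^(1/4).
T = (9.86×10^11)^(1/4) = 996 K.

T ≈ 996 K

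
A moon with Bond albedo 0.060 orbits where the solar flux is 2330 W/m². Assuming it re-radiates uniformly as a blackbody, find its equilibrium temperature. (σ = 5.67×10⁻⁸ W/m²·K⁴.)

Power absorbed = (1−a)S·πR²; power emitted = 4πR²σT⁴. Equating and cancelling πR²:
T = ((1−a)S / 4σ)^(1/4) = (2190 / (4 × 5.67×10⁻⁸))^(1/4) = (9.66×10^9)^(1/4).
T = 313 K.

T ≈ 313 K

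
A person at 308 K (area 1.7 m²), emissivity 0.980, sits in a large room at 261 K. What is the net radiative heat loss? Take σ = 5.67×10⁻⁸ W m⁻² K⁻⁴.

Q ≈ 412 W

Q = εσA(T⁴ − T_s⁴). T⁴ − T_s⁴ = (308)⁴ − (261)⁴ = 9.00×10^9 − 4.64×10^9 = 4.36×10^9 K⁴.
Q = 0.980 × 5.67×10⁻⁸ × 1.70 × 4.36×10^9 = 412 W.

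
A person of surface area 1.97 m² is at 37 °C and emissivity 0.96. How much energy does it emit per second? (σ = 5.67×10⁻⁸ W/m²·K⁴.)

P ≈ 990 W

37 °C = 310 K.
P = εσAT⁴ = 0.96 × 5.67×10⁻⁸ × 1.97 × (310)⁴ = 0.96 × 5.67×10⁻⁸ × 1.97 × 9.24×10^9.
P = 990 W.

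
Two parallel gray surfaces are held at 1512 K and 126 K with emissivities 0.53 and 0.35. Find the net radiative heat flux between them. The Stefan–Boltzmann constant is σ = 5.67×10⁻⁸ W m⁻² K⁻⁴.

For two large parallel gray plates, q = σ(T₁⁴ − T₂⁴) / (1/ε₁ + 1/ε₂ − 1).
1/ε₁ + 1/ε₂ − 1 = 1/0.53 + 1/0.35 − 1 = 3.744.
T₁⁴ − T₂⁴ = 5.23×10^12 − 2.52×10^8 = 5.23×10^12 K⁴.
q = 5.67×10⁻⁸ × 5.23×10^12 / 3.744 = 79100 W/m².

q ≈ 79100 W/m²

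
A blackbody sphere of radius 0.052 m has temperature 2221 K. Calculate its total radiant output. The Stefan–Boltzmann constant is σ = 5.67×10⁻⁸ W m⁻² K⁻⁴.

P ≈ 46900 W

A = 4πr² = 4π × (0.052)² = 0.0340 m².
P = σAT⁴ = 5.67×10⁻⁸ × 0.0340 × (2221)⁴ = 5.67×10⁻⁸ × 0.0340 × 2.43×10^13.
P = 46900 W.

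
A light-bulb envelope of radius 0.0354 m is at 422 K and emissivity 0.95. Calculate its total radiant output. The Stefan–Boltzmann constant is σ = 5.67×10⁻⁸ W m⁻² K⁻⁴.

A = 4πr² = 4π × (0.0354)² = 0.0157 m².
P = εσAT⁴ = 0.95 × 5.67×10⁻⁸ × 0.0157 × (422)⁴ = 0.95 × 5.67×10⁻⁸ × 0.0157 × 3.17×10^10.
P = 26.9 W.

P ≈ 26.9 W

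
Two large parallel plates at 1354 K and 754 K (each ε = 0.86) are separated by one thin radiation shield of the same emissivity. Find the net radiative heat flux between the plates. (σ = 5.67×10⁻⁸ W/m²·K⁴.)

q ≈ 65000 W/m²

Each of the 2 gaps contributes resistance (2/ε − 1) = 2/0.86 − 1 = 1.326; total = 2.651.
q = σ(T₁⁴ − T₂⁴) / 2.651 = 5.67×10⁻⁸ × 3.04×10^12 / 2.651 = 65000 W/m².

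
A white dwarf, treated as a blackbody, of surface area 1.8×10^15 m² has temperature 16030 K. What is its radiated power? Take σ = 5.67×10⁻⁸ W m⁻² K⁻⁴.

P = σAT⁴ = 5.67×10⁻⁸ × 1.80×10^15 × (16030)⁴ = 5.67×10⁻⁸ × 1.80×10^15 × 6.60×10^16.
P = 6.74×10^24 W.

P ≈ 6.74×10^24 W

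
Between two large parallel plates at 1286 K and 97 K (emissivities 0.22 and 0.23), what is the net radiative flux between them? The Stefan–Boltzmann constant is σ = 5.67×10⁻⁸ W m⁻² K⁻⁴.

q ≈ 19600 W/m²

For two large parallel gray plates, q = σ(T₁⁴ − T₂⁴) / (1/ε₁ + 1/ε₂ − 1).
1/ε₁ + 1/ε₂ − 1 = 1/0.22 + 1/0.23 − 1 = 7.893.
T₁⁴ − T₂⁴ = 2.74×10^12 − 8.85×10^7 = 2.73×10^12 K⁴.
q = 5.67×10⁻⁸ × 2.73×10^12 / 7.893 = 19600 W/m².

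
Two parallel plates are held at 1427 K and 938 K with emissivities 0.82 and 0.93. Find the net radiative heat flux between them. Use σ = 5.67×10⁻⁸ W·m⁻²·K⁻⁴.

For two large parallel gray plates, q = σ(T₁⁴ − T₂⁴) / (1/ε₁ + 1/ε₂ − 1).
1/ε₁ + 1/ε₂ − 1 = 1/0.82 + 1/0.93 − 1 = 1.295.
T₁⁴ − T₂⁴ = 4.15×10^12 − 7.74×10^11 = 3.37×10^12 K⁴.
q = 5.67×10⁻⁸ × 3.37×10^12 / 1.295 = 1.48×10^5 W/m².

q ≈ 1.48×10^5 W/m²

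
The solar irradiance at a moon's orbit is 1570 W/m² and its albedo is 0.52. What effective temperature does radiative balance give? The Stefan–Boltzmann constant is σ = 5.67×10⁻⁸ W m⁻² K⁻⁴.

T ≈ 240 K

Power absorbed = (1−a)S·πR²; power emitted = 4πR²σT⁴. Equating and cancelling πR²:
T = ((1−a)S / 4σ)^(1/4) = (754 / (4 × 5.67×10⁻⁸))^(1/4) = (3.32×10^9)^(1/4).
T = 240 K.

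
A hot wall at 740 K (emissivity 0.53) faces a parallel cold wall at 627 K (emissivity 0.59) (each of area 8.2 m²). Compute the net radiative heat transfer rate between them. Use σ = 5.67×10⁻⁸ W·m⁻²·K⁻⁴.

For two large parallel gray plates, q = σ(T₁⁴ − T₂⁴) / (1/ε₁ + 1/ε₂ − 1).
1/ε₁ + 1/ε₂ − 1 = 1/0.53 + 1/0.59 − 1 = 2.582.
T₁⁴ − T₂⁴ = 3.00×10^11 − 1.55×10^11 = 1.45×10^11 K⁴.
q = 5.67×10⁻⁸ × 1.45×10^11 / 2.582 = 3190 W/m².
Q = q·A = 3190 × 8.2 = 26200 W.

Q ≈ 26200 W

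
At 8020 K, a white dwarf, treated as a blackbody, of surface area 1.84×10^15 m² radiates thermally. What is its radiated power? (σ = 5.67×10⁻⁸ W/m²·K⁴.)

P = σAT⁴ = 5.67×10⁻⁸ × 1.84×10^15 × (8020)⁴ = 5.67×10⁻⁸ × 1.84×10^15 × 4.14×10^15.
P = 4.32×10^23 W.

P ≈ 4.32×10^23 W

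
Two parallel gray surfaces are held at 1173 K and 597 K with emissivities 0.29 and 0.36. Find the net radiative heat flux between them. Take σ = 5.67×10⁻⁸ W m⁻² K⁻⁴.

q ≈ 19200 W/m²

For two large parallel gray plates, q = σ(T₁⁴ − T₂⁴) / (1/ε₁ + 1/ε₂ − 1).
1/ε₁ + 1/ε₂ − 1 = 1/0.29 + 1/0.36 − 1 = 5.226.
T₁⁴ − T₂⁴ = 1.89×10^12 − 1.27×10^11 = 1.77×10^12 K⁴.
q = 5.67×10⁻⁸ × 1.77×10^12 / 5.226 = 19200 W/m².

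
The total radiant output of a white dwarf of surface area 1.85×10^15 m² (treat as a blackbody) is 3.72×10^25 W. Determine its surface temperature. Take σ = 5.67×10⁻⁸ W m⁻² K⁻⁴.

T ≈ 24400 K

From P = σAT⁴, T = (P / σA)^(1/4) = (3.72×10^25 / (5.67×10⁻⁸ × 1.85×10^15))^(1/4).
T = (3.55×10^17)^(1/4) = 24400 K.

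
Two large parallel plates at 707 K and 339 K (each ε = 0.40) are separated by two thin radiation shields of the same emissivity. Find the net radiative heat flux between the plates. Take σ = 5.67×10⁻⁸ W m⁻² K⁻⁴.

Each of the 3 gaps contributes resistance (2/ε − 1) = 2/0.40 − 1 = 4.000; total = 12.00.
q = σ(T₁⁴ − T₂⁴) / 12.00 = 5.67×10⁻⁸ × 2.37×10^11 / 12.00 = 1120 W/m².

q ≈ 1120 W/m²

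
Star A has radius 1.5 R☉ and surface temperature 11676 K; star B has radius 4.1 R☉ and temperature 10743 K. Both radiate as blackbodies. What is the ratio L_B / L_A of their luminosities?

L_B/L_A ≈ 5.35

L = 4πR²σT⁴ ∝ R²T⁴, so L_B/L_A = (4.1/1.5)² × (10743/11676)⁴ = 7.47 × 0.717 = 5.35.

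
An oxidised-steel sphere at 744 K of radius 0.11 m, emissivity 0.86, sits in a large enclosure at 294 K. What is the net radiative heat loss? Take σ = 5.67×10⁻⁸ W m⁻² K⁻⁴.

A = 4πr² = 4π × (0.11)² = 0.152 m².
Q = εσA(T⁴ − T_s⁴). T⁴ − T_s⁴ = (744)⁴ − (294)⁴ = 3.06×10^11 − 7.47×10^9 = 2.99×10^11 K⁴.
Q = 0.86 × 5.67×10⁻⁸ × 0.152 × 2.99×10^11 = 2220 W.

Q ≈ 2220 W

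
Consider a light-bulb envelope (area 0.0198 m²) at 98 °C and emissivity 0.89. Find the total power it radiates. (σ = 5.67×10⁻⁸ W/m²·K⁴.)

P ≈ 18.9 W

98 °C = 371 K.
Stefan–Boltzmann: P = εσAT⁴ = 0.89 × 5.67×10⁻⁸ × 0.0198 × (371)⁴ = 0.89 × 5.67×10⁻⁸ × 0.0198 × 1.89×10^10.
P = 18.9 W.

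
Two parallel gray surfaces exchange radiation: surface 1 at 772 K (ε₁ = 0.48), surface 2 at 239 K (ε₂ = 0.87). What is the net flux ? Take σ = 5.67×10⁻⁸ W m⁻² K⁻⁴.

q ≈ 8940 W/m²

For two large parallel gray plates, q = σ(T₁⁴ − T₂⁴) / (1/ε₁ + 1/ε₂ − 1).
1/ε₁ + 1/ε₂ − 1 = 1/0.48 + 1/0.87 − 1 = 2.233.
T₁⁴ − T₂⁴ = 3.55×10^11 − 3.26×10^9 = 3.52×10^11 K⁴.
q = 5.67×10⁻⁸ × 3.52×10^11 / 2.233 = 8940 W/m².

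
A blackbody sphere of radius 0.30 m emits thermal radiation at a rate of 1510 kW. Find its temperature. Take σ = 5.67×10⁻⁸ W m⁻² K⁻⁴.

T ≈ 2200 K

A = 4πr² = 4π × (0.30)² = 1.13 m².
From P = σAT⁴, T = (P / σA)^(1/4) = (1.51×10^6 / (5.67×10⁻⁸ × 1.13))^(1/4).
T = (2.35×10^13)^(1/4) = 2200 K.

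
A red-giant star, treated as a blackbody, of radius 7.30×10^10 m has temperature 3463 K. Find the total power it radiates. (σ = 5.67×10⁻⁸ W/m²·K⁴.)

A = 4πr² = 4π × (7.30×10^10)² = 6.70×10^22 m².
P = σAT⁴ = 5.67×10⁻⁸ × 6.70×10^22 × (3463)⁴ = 5.67×10⁻⁸ × 6.70×10^22 × 1.44×10^14.
P = 5.46×10^29 W.

P ≈ 5.46×10^29 W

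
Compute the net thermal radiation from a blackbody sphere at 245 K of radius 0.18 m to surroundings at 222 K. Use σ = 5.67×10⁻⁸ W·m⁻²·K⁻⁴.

A = 4πr² = 4π × (0.18)² = 0.407 m².
Q = σA(T⁴ − T_s⁴). T⁴ − T_s⁴ = (245)⁴ − (222)⁴ = 3.60×10^9 − 2.43×10^9 = 1.17×10^9 K⁴.
Q = 5.67×10⁻⁸ × 0.407 × 1.17×10^9 = 27.1 W.

Q ≈ 27.1 W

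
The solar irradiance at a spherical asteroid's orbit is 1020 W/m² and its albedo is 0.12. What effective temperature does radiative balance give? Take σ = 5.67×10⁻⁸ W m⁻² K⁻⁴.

Power absorbed = (1−a)S·πR²; power emitted = 4πR²σT⁴. Equating and cancelling πR²:
T = ((1−a)S / 4σ)^(1/4) = (898 / (4 × 5.67×10⁻⁸))^(1/4) = (3.96×10^9)^(1/4).
T = 251 K.

T ≈ 251 K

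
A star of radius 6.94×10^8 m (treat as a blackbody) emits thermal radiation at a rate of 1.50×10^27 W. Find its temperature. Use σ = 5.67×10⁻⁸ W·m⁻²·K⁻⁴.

T ≈ 8130 K

A = 4πr² = 4π × (6.94×10^8)² = 6.05×10^18 m².
From P = σAT⁴, T = (P / σA)^(1/4) = (1.50×10^27 / (5.67×10⁻⁸ × 6.05×10^18))^(1/4).
T = (4.37×10^15)^(1/4) = 8130 K.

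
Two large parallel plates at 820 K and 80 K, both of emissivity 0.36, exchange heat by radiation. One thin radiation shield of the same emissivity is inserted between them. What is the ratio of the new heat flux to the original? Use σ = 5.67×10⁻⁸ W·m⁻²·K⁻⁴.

ratio ≈ 0.500

With N identical shields there are N+1 = 2 gaps in series, each with the same radiative resistance, so the flux falls to 1/(N+1) of its unshielded value.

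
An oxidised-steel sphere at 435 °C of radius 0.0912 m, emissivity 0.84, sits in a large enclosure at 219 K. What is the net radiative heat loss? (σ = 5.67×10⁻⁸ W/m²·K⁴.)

A = 4πr² = 4π × (0.0912)² = 0.105 m².
Convert: 435 °C = 708 K.
Q = εσA(T⁴ − T_s⁴). T⁴ − T_s⁴ = (708)⁴ − (219)⁴ = 2.51×10^11 − 2.30×10^9 = 2.49×10^11 K⁴.
Q = 0.84 × 5.67×10⁻⁸ × 0.105 × 2.49×10^11 = 1240 W.

Q ≈ 1240 W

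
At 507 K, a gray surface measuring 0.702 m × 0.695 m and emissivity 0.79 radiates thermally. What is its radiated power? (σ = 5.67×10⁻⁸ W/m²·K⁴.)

A = 0.702 × 0.695 = 0.488 m².
P = εσAT⁴ = 0.79 × 5.67×10⁻⁸ × 0.488 × (507)⁴ = 0.79 × 5.67×10⁻⁸ × 0.488 × 6.61×10^10.
P = 1440 W.

P ≈ 1440 W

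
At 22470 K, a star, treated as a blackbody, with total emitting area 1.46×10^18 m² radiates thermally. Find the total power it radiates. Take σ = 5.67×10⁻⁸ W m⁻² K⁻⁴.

P ≈ 2.11×10^28 W

P = σAT⁴ = 5.67×10⁻⁸ × 1.46×10^18 × (22470)⁴ = 5.67×10⁻⁸ × 1.46×10^18 × 2.55×10^17.
P = 2.11×10^28 W.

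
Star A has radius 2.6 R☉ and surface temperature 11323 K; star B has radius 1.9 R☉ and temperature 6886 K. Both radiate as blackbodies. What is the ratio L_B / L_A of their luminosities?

L_B/L_A ≈ 0.0730

L = 4πR²σT⁴ ∝ R²T⁴, so L_B/L_A = (1.9/2.6)² × (6886/11323)⁴ = 0.534 × 0.137 = 0.0730.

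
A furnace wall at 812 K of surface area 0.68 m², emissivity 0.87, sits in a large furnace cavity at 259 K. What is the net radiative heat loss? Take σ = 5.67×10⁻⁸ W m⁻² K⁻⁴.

Q = εσA(T⁴ − T_s⁴). T⁴ − T_s⁴ = (812)⁴ − (259)⁴ = 4.35×10^11 − 4.50×10^9 = 4.30×10^11 K⁴.
Q = 0.87 × 5.67×10⁻⁸ × 0.680 × 4.30×10^11 = 14400 W.

Q ≈ 14400 W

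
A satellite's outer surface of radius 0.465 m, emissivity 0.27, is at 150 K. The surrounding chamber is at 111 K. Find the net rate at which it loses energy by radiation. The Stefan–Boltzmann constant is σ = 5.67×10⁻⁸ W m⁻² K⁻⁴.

A = 4πr² = 4π × (0.465)² = 2.72 m².
Q = εσA(T⁴ − T_s⁴). T⁴ − T_s⁴ = (150)⁴ − (111)⁴ = 5.06×10^8 − 1.52×10^8 = 3.54×10^8 K⁴.
Q = 0.27 × 5.67×10⁻⁸ × 2.72 × 3.54×10^8 = 14.7 W.

Q ≈ 14.7 W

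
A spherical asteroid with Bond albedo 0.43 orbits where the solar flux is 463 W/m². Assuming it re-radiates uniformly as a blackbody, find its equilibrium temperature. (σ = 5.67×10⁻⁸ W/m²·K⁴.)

Power absorbed = (1−a)S·πR²; power emitted = 4πR²σT⁴. Equating and cancelling πR²:
T = ((1−a)S / 4σ)^(1/4) = (264 / (4 × 5.67×10⁻⁸))^(1/4) = (1.16×10^9)^(1/4).
T = 185 K.

T ≈ 185 K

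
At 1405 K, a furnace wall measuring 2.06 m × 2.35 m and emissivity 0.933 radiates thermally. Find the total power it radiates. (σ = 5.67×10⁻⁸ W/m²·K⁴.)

A = 2.06 × 2.35 = 4.84 m².
Stefan–Boltzmann: P = εσAT⁴ = 0.933 × 5.67×10⁻⁸ × 4.84 × (1405)⁴ = 0.933 × 5.67×10⁻⁸ × 4.84 × 3.90×10^12.
P = 9.98×10^5 W.

P ≈ 9.98×10^5 W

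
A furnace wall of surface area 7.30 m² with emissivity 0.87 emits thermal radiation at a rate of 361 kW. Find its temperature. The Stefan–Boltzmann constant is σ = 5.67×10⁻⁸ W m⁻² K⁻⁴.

T ≈ 1000 K

From P = εσAT⁴, T = (P / εσA)^(1/4) = (3.61×10^5 / (0.87 × 5.67×10⁻⁸ × 7.30))^(1/4).
T = (1.00×10^12)^(1/4) = 1000 K.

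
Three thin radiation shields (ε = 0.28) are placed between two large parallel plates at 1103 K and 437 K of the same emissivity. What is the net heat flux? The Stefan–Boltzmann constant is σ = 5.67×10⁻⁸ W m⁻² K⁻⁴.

Each of the 4 gaps contributes resistance (2/ε − 1) = 2/0.28 − 1 = 6.143; total = 24.57.
q = σ(T₁⁴ − T₂⁴) / 24.57 = 5.67×10⁻⁸ × 1.44×10^12 / 24.57 = 3330 W/m².

q ≈ 3330 W/m²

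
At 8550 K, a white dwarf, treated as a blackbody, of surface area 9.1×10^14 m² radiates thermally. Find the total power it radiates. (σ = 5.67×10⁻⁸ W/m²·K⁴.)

P = σAT⁴ = 5.67×10⁻⁸ × 9.10×10^14 × (8550)⁴ = 5.67×10⁻⁸ × 9.10×10^14 × 5.34×10^15.
P = 2.76×10^23 W.

P ≈ 2.76×10^23 W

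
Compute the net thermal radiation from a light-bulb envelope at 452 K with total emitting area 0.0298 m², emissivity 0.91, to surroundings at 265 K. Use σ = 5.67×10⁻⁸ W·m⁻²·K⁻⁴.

Q = εσA(T⁴ − T_s⁴). T⁴ − T_s⁴ = (452)⁴ − (265)⁴ = 4.17×10^10 − 4.93×10^9 = 3.68×10^10 K⁴.
Q = 0.91 × 5.67×10⁻⁸ × 0.0298 × 3.68×10^10 = 56.6 W.

Q ≈ 56.6 W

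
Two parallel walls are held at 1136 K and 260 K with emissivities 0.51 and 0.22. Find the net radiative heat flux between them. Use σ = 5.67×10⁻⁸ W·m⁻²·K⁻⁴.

q ≈ 17100 W/m²

For two large parallel gray plates, q = σ(T₁⁴ − T₂⁴) / (1/ε₁ + 1/ε₂ − 1).
1/ε₁ + 1/ε₂ − 1 = 1/0.51 + 1/0.22 − 1 = 5.506.
T₁⁴ − T₂⁴ = 1.67×10^12 − 4.57×10^9 = 1.66×10^12 K⁴.
q = 5.67×10⁻⁸ × 1.66×10^12 / 5.506 = 17100 W/m².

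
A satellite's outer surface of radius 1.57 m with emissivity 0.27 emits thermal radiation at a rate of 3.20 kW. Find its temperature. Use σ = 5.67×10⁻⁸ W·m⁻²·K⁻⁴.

A = 4πr² = 4π × (1.57)² = 31.0 m².
From P = εσAT⁴, T = (P / εσA)^(1/4) = (3200 / (0.27 × 5.67×10⁻⁸ × 31.0))^(1/4).
T = (6.75×10^9)^(1/4) = 287 K.

T ≈ 287 K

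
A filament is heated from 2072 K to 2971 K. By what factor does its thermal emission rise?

P ∝ T⁴, so the ratio is (2971/2072)⁴ = (1.434)⁴ = 4.23.

ratio ≈ 4.23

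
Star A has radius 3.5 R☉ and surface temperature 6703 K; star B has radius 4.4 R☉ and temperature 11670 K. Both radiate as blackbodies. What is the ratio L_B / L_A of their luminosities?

L_B/L_A ≈ 14.5

L = 4πR²σT⁴ ∝ R²T⁴, so L_B/L_A = (4.4/3.5)² × (11670/6703)⁴ = 1.58 × 9.19 = 14.5.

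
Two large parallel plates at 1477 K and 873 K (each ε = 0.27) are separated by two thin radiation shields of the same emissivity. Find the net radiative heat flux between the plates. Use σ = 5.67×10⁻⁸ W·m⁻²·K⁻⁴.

Each of the 3 gaps contributes resistance (2/ε − 1) = 2/0.27 − 1 = 6.407; total = 19.22.
q = σ(T₁⁴ − T₂⁴) / 19.22 = 5.67×10⁻⁸ × 4.18×10^12 / 19.22 = 12300 W/m².

q ≈ 12300 W/m²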